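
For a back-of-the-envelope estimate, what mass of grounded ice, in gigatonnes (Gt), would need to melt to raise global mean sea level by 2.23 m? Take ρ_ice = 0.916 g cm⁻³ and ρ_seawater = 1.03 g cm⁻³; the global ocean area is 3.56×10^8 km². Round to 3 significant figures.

Required water volume = Δh × A = 2.23 m × 3.56×10^14 m² = 7.939×10^14 m³.
ρ_w = 1.03 g cm⁻³ = 1030 kg m⁻³, so the mass of water = 7.939×10^14 m³ × 1030 kg m⁻³ = 8.177×10^17 kg = 8.18×10^5 Gt (and the same mass of ice, by conservation).

≈ 8.18×10^5 Gt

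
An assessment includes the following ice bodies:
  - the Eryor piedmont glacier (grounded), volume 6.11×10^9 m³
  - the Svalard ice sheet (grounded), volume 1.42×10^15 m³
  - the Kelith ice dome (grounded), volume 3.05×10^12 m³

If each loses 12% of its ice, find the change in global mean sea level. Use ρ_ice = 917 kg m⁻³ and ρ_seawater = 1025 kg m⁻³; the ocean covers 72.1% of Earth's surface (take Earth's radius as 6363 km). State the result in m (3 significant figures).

≈ 0.416 m

Eryor: 0.12 × 6.11×10^9 m³ × (917/1025) = 6.559×10^8 m³ of water.
Svalard: 0.12 × 1.42×10^15 m³ × (917/1025) = 1.524×10^14 m³ of water.
Kelith: 0.12 × 3.05×10^12 m³ × (917/1025) = 3.274×10^11 m³ of water.
Total added water ≈ 1.528×10^14 m³ over 3.67×10^14 m² → Δh = 0.416 m.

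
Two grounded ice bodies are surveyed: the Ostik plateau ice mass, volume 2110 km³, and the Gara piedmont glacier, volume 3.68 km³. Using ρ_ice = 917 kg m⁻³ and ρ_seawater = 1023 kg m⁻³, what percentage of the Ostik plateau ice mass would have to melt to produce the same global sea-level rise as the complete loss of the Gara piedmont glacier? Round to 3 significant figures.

≈ 0.174 %

Equal sea-level rise means equal mass of meltwater, i.e. equal mass of ice lost.
Ice mass of Gara: 3.375×10^12 kg; ice mass of Ostik: 1.935×10^15 kg.
Fraction required = 3.375×10^12 / 1.935×10^15 = 1.74×10^-3 → 0.174 %.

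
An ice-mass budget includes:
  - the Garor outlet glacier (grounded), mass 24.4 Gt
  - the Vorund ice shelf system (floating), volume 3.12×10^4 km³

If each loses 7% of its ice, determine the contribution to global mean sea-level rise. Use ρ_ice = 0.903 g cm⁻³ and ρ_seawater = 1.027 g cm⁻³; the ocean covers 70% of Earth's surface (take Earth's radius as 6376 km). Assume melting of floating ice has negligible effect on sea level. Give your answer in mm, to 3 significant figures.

≈ 4.65×10^-3 mm

Garor: 0.07 × 24.4 Gt = 1.708×10^12 kg; dividing by ρ_w = 1.027 g cm⁻³ = 1027 kg m⁻³ gives 1.663×10^9 m³ of water.
The Vorund ice shelf system is floating and already displaces its own weight of water, so its melt adds essentially nothing to sea level.
Total added water ≈ 1.663×10^9 m³ over 3.58×10^14 m² → Δh = 4.65×10^-6 m = 4.65×10^-3 mm.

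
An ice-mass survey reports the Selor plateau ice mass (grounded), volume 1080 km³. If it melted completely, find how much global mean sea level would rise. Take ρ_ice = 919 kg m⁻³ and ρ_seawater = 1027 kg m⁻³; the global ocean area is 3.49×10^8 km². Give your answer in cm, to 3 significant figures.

≈ 0.277 cm

Selor: 1080 km³ × (919/1027) = 966.4 km³ of water.
Spread over 3.49×10^14 m² of ocean, Δh = 9.664×10^11 / 3.49×10^14 = 2.77×10^-3 m = 0.277 cm.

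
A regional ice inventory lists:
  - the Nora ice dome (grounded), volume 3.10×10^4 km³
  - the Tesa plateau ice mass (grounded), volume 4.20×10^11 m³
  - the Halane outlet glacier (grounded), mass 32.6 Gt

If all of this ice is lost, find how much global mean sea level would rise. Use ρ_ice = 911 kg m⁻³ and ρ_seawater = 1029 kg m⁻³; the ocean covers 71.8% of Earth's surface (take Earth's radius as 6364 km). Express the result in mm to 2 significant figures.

≈ 76 mm

Nora: 3.10×10^4 km³ × (911/1029) = 2.745×10^4 km³ of water.
Tesa: 4.20×10^11 m³ × (911/1029) = 3.718×10^11 m³ of water.
Halane: 32.6 Gt = 3.260×10^13 kg; dividing by ρ_w = 1029 kg m⁻³ gives 3.168×10^10 m³ of water.
Total added water ≈ 2.785×10^13 m³ over 3.65×10^14 m² → Δh = 0.0762 m = 76 mm.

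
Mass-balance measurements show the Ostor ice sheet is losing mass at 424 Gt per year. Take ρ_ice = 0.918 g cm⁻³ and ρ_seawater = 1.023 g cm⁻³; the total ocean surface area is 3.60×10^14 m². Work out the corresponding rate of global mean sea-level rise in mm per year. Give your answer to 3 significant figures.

ρ_w = 1.023 g cm⁻³ = 1023 kg m⁻³. Annual water volume added = 424 Gt / ρ_w = 4.240×10^14 kg / 1023 kg m⁻³ = 4.145×10^11 m³.
Δh per year = 4.145×10^11 / 3.60×10^14 = 1.15×10^-3 m = 1.15 mm.

≈ 1.15 mm/yr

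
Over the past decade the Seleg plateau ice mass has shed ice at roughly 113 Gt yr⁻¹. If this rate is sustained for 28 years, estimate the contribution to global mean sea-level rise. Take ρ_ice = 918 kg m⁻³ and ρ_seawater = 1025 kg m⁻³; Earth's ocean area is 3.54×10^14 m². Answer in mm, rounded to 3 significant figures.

Total mass lost = 113 Gt/yr × 28 yr = 3164 Gt = 3.164×10^15 kg.
ρ_w = 1025 kg m⁻³, so water volume = 3.164×10^15 / 1025 = 3.087×10^12 m³.
Δh = 3.087×10^12 / 3.54×10^14 = 8.72×10^-3 m = 8.72 mm.

≈ 8.72 mm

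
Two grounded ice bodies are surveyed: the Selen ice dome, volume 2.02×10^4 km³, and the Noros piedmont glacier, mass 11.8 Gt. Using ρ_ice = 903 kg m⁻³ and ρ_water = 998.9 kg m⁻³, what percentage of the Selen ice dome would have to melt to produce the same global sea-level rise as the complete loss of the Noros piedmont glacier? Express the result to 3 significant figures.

Equal sea-level rise means equal mass of meltwater, i.e. equal mass of ice lost.
Ice mass of Noros: 1.180×10^13 kg; ice mass of Selen: 1.824×10^16 kg.
Fraction required = 1.180×10^13 / 1.824×10^16 = 6.47×10^-4 → 0.0647 %.

≈ 0.0647 %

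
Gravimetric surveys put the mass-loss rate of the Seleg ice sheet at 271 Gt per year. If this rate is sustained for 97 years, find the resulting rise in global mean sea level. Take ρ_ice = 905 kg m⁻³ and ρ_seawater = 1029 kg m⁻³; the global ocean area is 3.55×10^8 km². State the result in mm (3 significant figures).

≈ 72.0 mm

Total mass lost = 271 Gt/yr × 97 yr = 2.629×10^4 Gt = 2.629×10^16 kg.
ρ_w = 1029 kg m⁻³, so water volume = 2.629×10^16 / 1029 = 2.555×10^13 m³.
Δh = 2.555×10^13 / 3.55×10^14 = 0.0720 m = 72.0 mm.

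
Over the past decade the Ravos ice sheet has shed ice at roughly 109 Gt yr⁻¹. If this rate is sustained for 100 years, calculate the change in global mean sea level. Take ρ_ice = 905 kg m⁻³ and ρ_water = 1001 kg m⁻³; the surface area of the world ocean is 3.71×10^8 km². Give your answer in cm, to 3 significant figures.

Total mass lost = 109 Gt/yr × 100 yr = 1.090×10^4 Gt = 1.090×10^16 kg.
ρ_w = 1001 kg m⁻³, so water volume = 1.090×10^16 / 1001 = 1.089×10^13 m³.
Δh = 1.089×10^13 / 3.71×10^14 = 0.0294 m = 2.94 cm.

≈ 2.94 cm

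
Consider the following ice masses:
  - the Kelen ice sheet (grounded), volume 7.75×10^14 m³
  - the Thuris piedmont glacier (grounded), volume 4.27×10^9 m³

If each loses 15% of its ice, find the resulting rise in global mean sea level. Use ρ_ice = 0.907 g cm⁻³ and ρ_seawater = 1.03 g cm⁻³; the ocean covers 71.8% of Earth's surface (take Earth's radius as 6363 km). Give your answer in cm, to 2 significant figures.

≈ 28 cm

Kelen: 0.15 × 7.75×10^14 m³ × (907/1030) = 1.024×10^14 m³ of water.
Thuris: 0.15 × 4.27×10^9 m³ × (907/1030) = 5.640×10^8 m³ of water.
Total added water ≈ 1.024×10^14 m³ over 3.65×10^14 m² → Δh = 0.280 m = 28 cm.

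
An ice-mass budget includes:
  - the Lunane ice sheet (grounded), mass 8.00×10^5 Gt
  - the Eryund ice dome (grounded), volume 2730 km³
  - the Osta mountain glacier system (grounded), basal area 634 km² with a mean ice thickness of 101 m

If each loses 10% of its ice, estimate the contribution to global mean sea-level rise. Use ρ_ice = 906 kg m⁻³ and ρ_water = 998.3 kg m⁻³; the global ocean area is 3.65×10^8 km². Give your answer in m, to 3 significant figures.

≈ 0.220 m

Lunane: 0.1 × 8.00×10^5 Gt = 8.000×10^16 kg; dividing by ρ_w = 998.3 kg m⁻³ gives 8.014×10^13 m³ of water.
Eryund: 0.1 × 2730 km³ × (906/998.3) = 247.8 km³ of water.
Osta: ice volume = 634 km² × 101 m = 64.03 km³; 0.1 × 64.03 × (906/998.3) = 5.811 km³ of water.
Total added water ≈ 8.039×10^13 m³ over 3.65×10^14 m² → Δh = 0.220 m.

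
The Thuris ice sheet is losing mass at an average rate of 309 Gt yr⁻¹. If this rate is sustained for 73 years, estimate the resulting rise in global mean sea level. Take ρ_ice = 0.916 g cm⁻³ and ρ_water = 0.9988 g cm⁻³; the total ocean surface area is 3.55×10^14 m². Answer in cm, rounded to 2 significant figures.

≈ 6.4 cm

Total mass lost = 309 Gt/yr × 73 yr = 2.256×10^4 Gt = 2.256×10^16 kg.
ρ_w = 0.9988 g cm⁻³ = 998.8 kg m⁻³, so water volume = 2.256×10^16 / 998.8 = 2.258×10^13 m³.
Δh = 2.258×10^13 / 3.55×10^14 = 0.0636 m = 6.4 cm.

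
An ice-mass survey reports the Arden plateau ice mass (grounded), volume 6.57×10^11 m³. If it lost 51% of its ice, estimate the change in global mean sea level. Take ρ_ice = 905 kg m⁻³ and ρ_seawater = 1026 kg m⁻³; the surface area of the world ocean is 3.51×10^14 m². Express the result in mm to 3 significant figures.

≈ 0.842 mm

Arden: 0.51 × 6.57×10^11 m³ × (905/1026) = 2.956×10^11 m³ of water.
Spread over 3.51×10^14 m² of ocean, Δh = 2.956×10^11 / 3.51×10^14 = 8.42×10^-4 m = 0.842 mm.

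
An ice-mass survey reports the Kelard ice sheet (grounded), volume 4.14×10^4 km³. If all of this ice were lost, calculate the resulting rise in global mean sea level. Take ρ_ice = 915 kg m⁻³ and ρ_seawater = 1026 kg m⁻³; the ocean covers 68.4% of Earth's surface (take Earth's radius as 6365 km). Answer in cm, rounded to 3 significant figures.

Kelard: 4.14×10^4 km³ × (915/1026) = 3.692×10^4 km³ of water.
Spread over 3.48×10^14 m² of ocean, Δh = 3.692×10^13 / 3.48×10^14 = 0.106 m = 10.6 cm.

≈ 10.6 cm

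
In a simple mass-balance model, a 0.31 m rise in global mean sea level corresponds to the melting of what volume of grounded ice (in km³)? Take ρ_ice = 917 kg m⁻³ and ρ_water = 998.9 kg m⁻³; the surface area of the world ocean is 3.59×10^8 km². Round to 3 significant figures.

Required water volume = Δh × A = 0.31 m × 3.59×10^14 m² = 1.113×10^14 m³ = 1.113×10^5 km³.
Ice volume = water volume × ρ_w/ρ_ice = 1.113×10^5 × 998.9/917 = 1.21×10^5 km³.

≈ 1.21×10^5 km³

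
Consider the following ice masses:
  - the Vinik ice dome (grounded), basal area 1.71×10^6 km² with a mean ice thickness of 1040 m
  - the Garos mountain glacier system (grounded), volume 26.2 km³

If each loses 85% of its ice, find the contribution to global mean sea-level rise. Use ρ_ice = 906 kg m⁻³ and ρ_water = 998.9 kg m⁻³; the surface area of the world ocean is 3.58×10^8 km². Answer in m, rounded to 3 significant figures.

Vinik: ice volume = 1.71×10^6 km² × 1040 m = 1.778×10^6 km³; 0.85 × 1.778×10^6 × (906/998.9) = 1.371×10^6 km³ of water.
Garos: 0.85 × 26.2 km³ × (906/998.9) = 20.20 km³ of water.
Total added water ≈ 1.371×10^15 m³ over 3.58×10^14 m² → Δh = 3.83 m.

≈ 3.83 m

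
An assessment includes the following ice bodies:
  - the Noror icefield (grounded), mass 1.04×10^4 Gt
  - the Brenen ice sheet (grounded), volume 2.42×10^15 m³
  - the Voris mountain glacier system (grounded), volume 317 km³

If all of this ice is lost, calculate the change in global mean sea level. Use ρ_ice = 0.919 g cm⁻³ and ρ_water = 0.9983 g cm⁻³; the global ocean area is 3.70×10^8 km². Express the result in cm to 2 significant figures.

Noror: 1.04×10^4 Gt = 1.040×10^16 kg; dividing by ρ_w = 0.9983 g cm⁻³ = 998.3 kg m⁻³ gives 1.042×10^13 m³ of water.
Brenen: 2.42×10^15 m³ × (919/998.3) = 2.228×10^15 m³ of water.
Voris: 317 km³ × (919/998.3) = 291.8 km³ of water.
Total added water ≈ 2.238×10^15 m³ over 3.70×10^14 m² → Δh = 6.05 m = 600 cm.

≈ 600 cm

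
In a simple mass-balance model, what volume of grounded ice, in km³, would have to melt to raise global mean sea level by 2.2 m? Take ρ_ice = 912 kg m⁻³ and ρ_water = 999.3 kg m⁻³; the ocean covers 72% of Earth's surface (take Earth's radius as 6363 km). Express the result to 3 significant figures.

Required water volume = Δh × A = 2.2 m × 3.66×10^14 m² = 8.059×10^14 m³ = 8.059×10^5 km³.
Ice volume = water volume × ρ_w/ρ_ice = 8.059×10^5 × 999.3/912 = 8.83×10^5 km³.

≈ 8.83×10^5 km³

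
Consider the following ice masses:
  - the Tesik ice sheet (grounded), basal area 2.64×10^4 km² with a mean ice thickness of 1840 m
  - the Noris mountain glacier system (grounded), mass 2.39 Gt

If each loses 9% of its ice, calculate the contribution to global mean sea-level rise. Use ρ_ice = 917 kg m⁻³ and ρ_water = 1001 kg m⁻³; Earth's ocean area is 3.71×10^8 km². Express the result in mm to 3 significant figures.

Tesik: ice volume = 2.64×10^4 km² × 1840 m = 4.858×10^4 km³; 0.09 × 4.858×10^4 × (917/1001) = 4005 km³ of water.
Noris: 0.09 × 2.39 Gt = 2.151×10^11 kg; dividing by ρ_w = 1001 kg m⁻³ gives 2.149×10^8 m³ of water.
Total added water ≈ 4.005×10^12 m³ over 3.71×10^14 m² → Δh = 0.0108 m = 10.8 mm.

≈ 10.8 mm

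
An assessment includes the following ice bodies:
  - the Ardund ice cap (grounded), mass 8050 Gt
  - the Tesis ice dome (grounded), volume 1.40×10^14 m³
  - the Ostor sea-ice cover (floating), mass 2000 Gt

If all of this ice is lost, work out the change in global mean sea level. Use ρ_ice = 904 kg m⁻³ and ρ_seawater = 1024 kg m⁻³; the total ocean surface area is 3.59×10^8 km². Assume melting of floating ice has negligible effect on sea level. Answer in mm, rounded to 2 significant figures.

≈ 370 mm

Ardund: 8050 Gt = 8.050×10^15 kg; dividing by ρ_w = 1024 kg m⁻³ gives 7.861×10^12 m³ of water.
Tesis: 1.40×10^14 m³ × (904/1024) = 1.236×10^14 m³ of water.
The Ostor sea-ice cover is floating and already displaces its own weight of water, so its melt adds essentially nothing to sea level.
Total added water ≈ 1.315×10^14 m³ over 3.59×10^14 m² → Δh = 0.366 m = 370 mm.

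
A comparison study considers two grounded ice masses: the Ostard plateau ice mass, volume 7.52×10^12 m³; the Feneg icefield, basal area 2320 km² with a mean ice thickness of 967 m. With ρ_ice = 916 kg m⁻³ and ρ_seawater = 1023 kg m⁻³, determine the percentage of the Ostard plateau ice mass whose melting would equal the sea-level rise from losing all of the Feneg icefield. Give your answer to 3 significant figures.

≈ 29.8 %

Equal sea-level rise means equal mass of meltwater, i.e. equal mass of ice lost.
Ice mass of Feneg: 2.055×10^15 kg; ice mass of Ostard: 6.888×10^15 kg.
Fraction required = 2.055×10^15 / 6.888×10^15 = 0.298 → 29.8 %.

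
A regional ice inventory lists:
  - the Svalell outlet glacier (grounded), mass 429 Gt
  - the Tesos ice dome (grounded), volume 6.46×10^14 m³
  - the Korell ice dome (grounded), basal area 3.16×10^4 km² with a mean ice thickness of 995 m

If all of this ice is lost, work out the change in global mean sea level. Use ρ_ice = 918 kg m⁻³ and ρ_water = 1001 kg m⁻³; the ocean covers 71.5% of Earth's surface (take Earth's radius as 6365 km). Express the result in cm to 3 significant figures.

Svalell: 429 Gt = 4.290×10^14 kg; dividing by ρ_w = 1001 kg m⁻³ gives 4.286×10^11 m³ of water.
Tesos: 6.46×10^14 m³ × (918/1001) = 5.924×10^14 m³ of water.
Korell: ice volume = 3.16×10^4 km² × 995 m = 3.144×10^4 km³; 3.144×10^4 × (918/1001) = 2.883×10^4 km³ of water.
Total added water ≈ 6.217×10^14 m³ over 3.64×10^14 m² → Δh = 1.71 m = 171 cm.

≈ 171 cm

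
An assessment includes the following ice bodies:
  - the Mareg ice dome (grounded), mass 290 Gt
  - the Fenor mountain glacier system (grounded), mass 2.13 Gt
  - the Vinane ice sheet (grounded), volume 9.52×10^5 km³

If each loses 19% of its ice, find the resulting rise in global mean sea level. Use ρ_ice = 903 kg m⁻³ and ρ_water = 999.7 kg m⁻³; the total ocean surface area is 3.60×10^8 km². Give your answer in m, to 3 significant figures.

Mareg: 0.19 × 290 Gt = 5.510×10^13 kg; dividing by ρ_w = 999.7 kg m⁻³ gives 5.512×10^10 m³ of water.
Fenor: 0.19 × 2.13 Gt = 4.047×10^11 kg; dividing by ρ_w = 999.7 kg m⁻³ gives 4.048×10^8 m³ of water.
Vinane: 0.19 × 9.52×10^5 km³ × (903/999.7) = 1.634×10^5 km³ of water.
Total added water ≈ 1.634×10^14 m³ over 3.60×10^14 m² → Δh = 0.454 m.

≈ 0.454 m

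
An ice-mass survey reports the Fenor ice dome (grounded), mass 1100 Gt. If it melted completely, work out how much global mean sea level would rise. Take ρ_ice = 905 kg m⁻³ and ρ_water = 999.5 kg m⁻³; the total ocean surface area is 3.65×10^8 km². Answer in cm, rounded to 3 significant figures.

≈ 0.302 cm

Fenor: 1100 Gt = 1.100×10^15 kg; dividing by ρ_w = 999.5 kg m⁻³ gives 1.101×10^12 m³ of water.
Spread over 3.65×10^14 m² of ocean, Δh = 1.101×10^12 / 3.65×10^14 = 3.02×10^-3 m = 0.302 cm.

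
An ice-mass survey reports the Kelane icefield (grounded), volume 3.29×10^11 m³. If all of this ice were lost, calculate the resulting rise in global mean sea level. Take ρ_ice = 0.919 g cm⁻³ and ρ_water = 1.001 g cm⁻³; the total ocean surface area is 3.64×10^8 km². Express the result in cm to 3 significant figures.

≈ 0.0830 cm

Kelane: 3.29×10^11 m³ × (919/1001) = 3.020×10^11 m³ of water.
Spread over 3.64×10^14 m² of ocean, Δh = 3.020×10^11 / 3.64×10^14 = 8.30×10^-4 m = 0.0830 cm.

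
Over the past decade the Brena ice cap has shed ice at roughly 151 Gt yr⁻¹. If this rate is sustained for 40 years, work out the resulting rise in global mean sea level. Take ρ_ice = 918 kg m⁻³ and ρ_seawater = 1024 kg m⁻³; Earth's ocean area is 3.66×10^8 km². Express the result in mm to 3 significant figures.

Total mass lost = 151 Gt/yr × 40 yr = 6040 Gt = 6.040×10^15 kg.
ρ_w = 1024 kg m⁻³, so water volume = 6.040×10^15 / 1024 = 5.898×10^12 m³.
Δh = 5.898×10^12 / 3.66×10^14 = 0.0161 m = 16.1 mm.

≈ 16.1 mm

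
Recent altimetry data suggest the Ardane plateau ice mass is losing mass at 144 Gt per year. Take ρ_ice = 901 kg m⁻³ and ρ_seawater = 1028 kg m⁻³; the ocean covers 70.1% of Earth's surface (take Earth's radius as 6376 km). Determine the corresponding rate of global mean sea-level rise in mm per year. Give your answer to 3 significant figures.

≈ 0.391 mm/yr

ρ_w = 1028 kg m⁻³. Annual water volume added = 144 Gt / ρ_w = 1.440×10^14 kg / 1028 kg m⁻³ = 1.401×10^11 m³.
Δh per year = 1.401×10^11 / 3.58×10^14 = 3.91×10^-4 m = 0.391 mm.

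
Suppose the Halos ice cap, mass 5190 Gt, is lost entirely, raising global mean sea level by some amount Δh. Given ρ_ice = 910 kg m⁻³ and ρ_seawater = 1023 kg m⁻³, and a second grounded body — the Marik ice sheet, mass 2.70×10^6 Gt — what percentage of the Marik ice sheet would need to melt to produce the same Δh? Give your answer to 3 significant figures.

Equal sea-level rise means equal mass of meltwater, i.e. equal mass of ice lost.
Ice mass of Halos: 5.190×10^15 kg; ice mass of Marik: 2.700×10^18 kg.
Fraction required = 5.190×10^15 / 2.700×10^18 = 1.92×10^-3 → 0.192 %.

≈ 0.192 %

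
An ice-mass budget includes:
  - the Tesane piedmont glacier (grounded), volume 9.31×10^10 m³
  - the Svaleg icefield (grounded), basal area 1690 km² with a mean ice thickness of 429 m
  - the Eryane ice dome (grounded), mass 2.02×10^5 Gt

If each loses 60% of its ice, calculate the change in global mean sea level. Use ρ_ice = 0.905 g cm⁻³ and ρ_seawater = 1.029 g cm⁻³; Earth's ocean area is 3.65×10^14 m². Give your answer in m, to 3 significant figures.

Tesane: 0.6 × 9.31×10^10 m³ × (905/1029) = 4.913×10^10 m³ of water.
Svaleg: ice volume = 1690 km² × 429 m = 725.0 km³; 0.6 × 725.0 × (905/1029) = 382.6 km³ of water.
Eryane: 0.6 × 2.02×10^5 Gt = 1.212×10^17 kg; dividing by ρ_w = 1.029 g cm⁻³ = 1029 kg m⁻³ gives 1.178×10^14 m³ of water.
Total added water ≈ 1.182×10^14 m³ over 3.65×10^14 m² → Δh = 0.324 m.

≈ 0.324 m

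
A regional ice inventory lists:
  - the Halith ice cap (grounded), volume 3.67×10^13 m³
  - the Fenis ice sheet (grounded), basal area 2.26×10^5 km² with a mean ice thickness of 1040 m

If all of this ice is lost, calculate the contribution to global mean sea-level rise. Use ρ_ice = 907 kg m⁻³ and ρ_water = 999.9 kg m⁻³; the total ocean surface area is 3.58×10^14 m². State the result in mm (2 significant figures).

Halith: 3.67×10^13 m³ × (907/999.9) = 3.329×10^13 m³ of water.
Fenis: ice volume = 2.26×10^5 km² × 1040 m = 2.350×10^5 km³; 2.350×10^5 × (907/999.9) = 2.132×10^5 km³ of water.
Total added water ≈ 2.465×10^14 m³ over 3.58×10^14 m² → Δh = 0.689 m = 690 mm.

≈ 690 mm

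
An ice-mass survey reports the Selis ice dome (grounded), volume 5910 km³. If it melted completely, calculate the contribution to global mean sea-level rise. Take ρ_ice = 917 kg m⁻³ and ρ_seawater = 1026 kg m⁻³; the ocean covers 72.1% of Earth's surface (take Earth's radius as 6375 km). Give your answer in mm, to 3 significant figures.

Selis: 5910 km³ × (917/1026) = 5282 km³ of water.
Spread over 3.68×10^14 m² of ocean, Δh = 5.282×10^12 / 3.68×10^14 = 0.0143 m = 14.3 mm.

≈ 14.3 mm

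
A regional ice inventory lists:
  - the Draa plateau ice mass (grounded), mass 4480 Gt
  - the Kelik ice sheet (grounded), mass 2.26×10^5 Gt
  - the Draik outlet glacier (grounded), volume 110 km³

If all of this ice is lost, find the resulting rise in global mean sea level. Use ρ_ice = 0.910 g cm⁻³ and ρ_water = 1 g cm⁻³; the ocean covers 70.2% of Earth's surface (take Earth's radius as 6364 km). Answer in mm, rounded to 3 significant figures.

≈ 645 mm

Draa: 4480 Gt = 4.480×10^15 kg; dividing by ρ_w = 1 g cm⁻³ = 1000 kg m⁻³ gives 4.480×10^12 m³ of water.
Kelik: 2.26×10^5 Gt = 2.260×10^17 kg; dividing by ρ_w = 1000 kg m⁻³ gives 2.260×10^14 m³ of water.
Draik: 110 km³ × (910/1000) = 100.1 km³ of water.
Total added water ≈ 2.306×10^14 m³ over 3.57×10^14 m² → Δh = 0.645 m = 645 mm.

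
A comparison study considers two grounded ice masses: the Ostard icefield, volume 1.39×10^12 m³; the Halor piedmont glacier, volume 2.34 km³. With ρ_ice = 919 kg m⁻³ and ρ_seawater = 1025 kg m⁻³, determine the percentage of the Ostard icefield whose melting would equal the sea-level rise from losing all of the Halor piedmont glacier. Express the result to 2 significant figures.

Equal sea-level rise means equal mass of meltwater, i.e. equal mass of ice lost.
Ice mass of Halor: 2.150×10^12 kg; ice mass of Ostard: 1.277×10^15 kg.
Fraction required = 2.150×10^12 / 1.277×10^15 = 1.68×10^-3 → 0.17 %.

≈ 0.17 %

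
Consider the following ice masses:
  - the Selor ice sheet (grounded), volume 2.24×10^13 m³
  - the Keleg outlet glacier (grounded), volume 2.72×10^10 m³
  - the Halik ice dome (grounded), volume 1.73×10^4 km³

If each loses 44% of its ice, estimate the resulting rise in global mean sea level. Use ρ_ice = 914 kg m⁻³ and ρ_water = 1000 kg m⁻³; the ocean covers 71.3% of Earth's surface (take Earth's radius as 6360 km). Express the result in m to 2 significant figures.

Selor: 0.44 × 2.24×10^13 m³ × (914/1000) = 9.008×10^12 m³ of water.
Keleg: 0.44 × 2.72×10^10 m³ × (914/1000) = 1.094×10^10 m³ of water.
Halik: 0.44 × 1.73×10^4 km³ × (914/1000) = 6957 km³ of water.
Total added water ≈ 1.598×10^13 m³ over 3.62×10^14 m² → Δh = 0.0441 m.

≈ 0.044 m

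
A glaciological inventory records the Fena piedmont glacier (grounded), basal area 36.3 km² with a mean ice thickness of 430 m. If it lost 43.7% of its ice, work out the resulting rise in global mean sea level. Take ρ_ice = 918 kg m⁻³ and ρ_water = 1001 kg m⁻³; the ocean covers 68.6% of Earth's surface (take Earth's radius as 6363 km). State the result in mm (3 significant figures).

Fena: ice volume = 36.3 km² × 430 m = 15.61 km³; 0.437 × 15.61 × (918/1001) = 6.256 km³ of water.
Spread over 3.49×10^14 m² of ocean, Δh = 6.256×10^9 / 3.49×10^14 = 1.79×10^-5 m = 0.0179 mm.

≈ 0.0179 mm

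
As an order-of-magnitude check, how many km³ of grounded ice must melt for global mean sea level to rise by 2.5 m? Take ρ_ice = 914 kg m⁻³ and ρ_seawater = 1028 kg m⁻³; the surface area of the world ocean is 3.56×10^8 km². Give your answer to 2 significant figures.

Required water volume = Δh × A = 2.5 m × 3.56×10^14 m² = 8.900×10^14 m³ = 8.900×10^5 km³.
Ice volume = water volume × ρ_w/ρ_ice = 8.900×10^5 × 1028/914 = 1.0×10^6 km³.

≈ 1.0×10^6 km³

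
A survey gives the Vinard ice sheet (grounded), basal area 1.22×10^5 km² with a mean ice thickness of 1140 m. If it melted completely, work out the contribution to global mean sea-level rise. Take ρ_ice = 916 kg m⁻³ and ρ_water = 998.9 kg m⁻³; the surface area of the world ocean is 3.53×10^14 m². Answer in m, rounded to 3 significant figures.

≈ 0.361 m

Vinard: ice volume = 1.22×10^5 km² × 1140 m = 1.391×10^5 km³; 1.391×10^5 × (916/998.9) = 1.275×10^5 km³ of water.
Spread over 3.53×10^14 m² of ocean, Δh = 1.275×10^14 / 3.53×10^14 = 0.361 m.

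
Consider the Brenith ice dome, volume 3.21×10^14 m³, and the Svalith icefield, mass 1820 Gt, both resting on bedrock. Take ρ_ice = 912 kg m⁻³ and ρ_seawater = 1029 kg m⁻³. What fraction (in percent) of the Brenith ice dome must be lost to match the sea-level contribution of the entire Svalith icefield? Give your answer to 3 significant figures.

Equal sea-level rise means equal mass of meltwater, i.e. equal mass of ice lost.
Ice mass of Svalith: 1.820×10^15 kg; ice mass of Brenith: 2.928×10^17 kg.
Fraction required = 1.820×10^15 / 2.928×10^17 = 6.22×10^-3 → 0.622 %.

≈ 0.622 %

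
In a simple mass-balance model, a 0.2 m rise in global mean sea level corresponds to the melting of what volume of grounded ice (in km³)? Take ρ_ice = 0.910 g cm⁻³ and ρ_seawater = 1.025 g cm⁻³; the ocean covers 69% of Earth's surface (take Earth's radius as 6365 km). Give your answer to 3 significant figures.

Required water volume = Δh × A = 0.2 m × 3.51×10^14 m² = 7.026×10^13 m³ = 7.026×10^4 km³.
Ice volume = water volume × ρ_w/ρ_ice = 7.026×10^4 × 1025/910 = 7.91×10^4 km³.

≈ 7.91×10^4 km³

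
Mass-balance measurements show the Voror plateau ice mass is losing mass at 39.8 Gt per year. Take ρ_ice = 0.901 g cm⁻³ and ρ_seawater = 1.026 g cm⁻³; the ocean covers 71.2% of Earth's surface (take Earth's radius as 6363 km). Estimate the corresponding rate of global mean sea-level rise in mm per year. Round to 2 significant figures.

≈ 0.11 mm/yr

ρ_w = 1.026 g cm⁻³ = 1026 kg m⁻³. Annual water volume added = 39.8 Gt / ρ_w = 3.980×10^13 kg / 1026 kg m⁻³ = 3.879×10^10 m³.
Δh per year = 3.879×10^10 / 3.62×10^14 = 1.07×10^-4 m = 0.11 mm.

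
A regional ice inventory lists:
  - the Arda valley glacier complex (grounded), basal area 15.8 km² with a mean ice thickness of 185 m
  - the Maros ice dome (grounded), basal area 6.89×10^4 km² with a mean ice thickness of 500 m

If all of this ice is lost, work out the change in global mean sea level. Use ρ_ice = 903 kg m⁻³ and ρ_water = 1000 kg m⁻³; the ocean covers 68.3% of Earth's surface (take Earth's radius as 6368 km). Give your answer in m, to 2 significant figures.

Arda: ice volume = 15.8 km² × 185 m = 2.923 km³; 2.923 × (903/1000) = 2.639 km³ of water.
Maros: ice volume = 6.89×10^4 km² × 500 m = 3.445×10^4 km³; 3.445×10^4 × (903/1000) = 3.111×10^4 km³ of water.
Total added water ≈ 3.111×10^13 m³ over 3.48×10^14 m² → Δh = 0.0894 m.

≈ 0.089 m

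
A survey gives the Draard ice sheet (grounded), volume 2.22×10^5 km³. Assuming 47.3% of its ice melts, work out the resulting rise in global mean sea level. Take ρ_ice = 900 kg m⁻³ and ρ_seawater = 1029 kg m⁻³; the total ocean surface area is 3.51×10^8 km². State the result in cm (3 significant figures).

≈ 26.2 cm

Draard: 0.473 × 2.22×10^5 km³ × (900/1029) = 9.184×10^4 km³ of water.
Spread over 3.51×10^14 m² of ocean, Δh = 9.184×10^13 / 3.51×10^14 = 0.262 m = 26.2 cm.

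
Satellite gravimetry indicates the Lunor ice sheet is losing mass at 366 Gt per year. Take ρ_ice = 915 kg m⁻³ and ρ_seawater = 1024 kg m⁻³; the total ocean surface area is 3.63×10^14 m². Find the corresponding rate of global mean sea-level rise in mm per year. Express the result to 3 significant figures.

≈ 0.985 mm/yr

ρ_w = 1024 kg m⁻³. Annual water volume added = 366 Gt / ρ_w = 3.660×10^14 kg / 1024 kg m⁻³ = 3.574×10^11 m³.
Δh per year = 3.574×10^11 / 3.63×10^14 = 9.85×10^-4 m = 0.985 mm.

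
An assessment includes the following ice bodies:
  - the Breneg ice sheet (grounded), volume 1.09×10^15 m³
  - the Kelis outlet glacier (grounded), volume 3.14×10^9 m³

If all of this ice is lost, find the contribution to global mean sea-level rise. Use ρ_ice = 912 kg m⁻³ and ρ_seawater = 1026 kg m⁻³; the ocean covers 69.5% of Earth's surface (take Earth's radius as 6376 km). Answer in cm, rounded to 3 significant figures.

Breneg: 1.09×10^15 m³ × (912/1026) = 9.689×10^14 m³ of water.
Kelis: 3.14×10^9 m³ × (912/1026) = 2.791×10^9 m³ of water.
Total added water ≈ 9.689×10^14 m³ over 3.55×10^14 m² → Δh = 2.73 m = 273 cm.

≈ 273 cm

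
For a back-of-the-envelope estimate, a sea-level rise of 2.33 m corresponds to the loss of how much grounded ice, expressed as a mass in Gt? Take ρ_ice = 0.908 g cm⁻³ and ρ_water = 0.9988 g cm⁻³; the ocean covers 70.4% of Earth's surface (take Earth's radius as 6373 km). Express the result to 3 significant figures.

Required water volume = Δh × A = 2.33 m × 3.59×10^14 m² = 8.372×10^14 m³.
ρ_w = 0.9988 g cm⁻³ = 998.8 kg m⁻³, so the mass of water = 8.372×10^14 m³ × 998.8 kg m⁻³ = 8.362×10^17 kg = 8.36×10^5 Gt (and the same mass of ice, by conservation).

≈ 8.36×10^5 Gt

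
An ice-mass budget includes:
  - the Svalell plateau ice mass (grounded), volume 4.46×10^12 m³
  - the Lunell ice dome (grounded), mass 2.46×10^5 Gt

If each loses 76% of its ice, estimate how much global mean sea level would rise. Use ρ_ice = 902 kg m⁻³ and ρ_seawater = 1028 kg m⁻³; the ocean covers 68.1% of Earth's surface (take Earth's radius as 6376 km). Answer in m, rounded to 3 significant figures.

Svalell: 0.76 × 4.46×10^12 m³ × (902/1028) = 2.974×10^12 m³ of water.
Lunell: 0.76 × 2.46×10^5 Gt = 1.870×10^17 kg; dividing by ρ_w = 1028 kg m⁻³ gives 1.819×10^14 m³ of water.
Total added water ≈ 1.848×10^14 m³ over 3.48×10^14 m² → Δh = 0.531 m.

≈ 0.531 m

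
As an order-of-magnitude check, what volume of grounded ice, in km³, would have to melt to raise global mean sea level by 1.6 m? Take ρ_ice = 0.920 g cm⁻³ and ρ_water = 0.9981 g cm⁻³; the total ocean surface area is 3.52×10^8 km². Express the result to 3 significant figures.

Required water volume = Δh × A = 1.6 m × 3.52×10^14 m² = 5.632×10^14 m³ = 5.632×10^5 km³.
Ice volume = water volume × ρ_w/ρ_ice = 5.632×10^5 × 998.1/920 = 6.11×10^5 km³.

≈ 6.11×10^5 km³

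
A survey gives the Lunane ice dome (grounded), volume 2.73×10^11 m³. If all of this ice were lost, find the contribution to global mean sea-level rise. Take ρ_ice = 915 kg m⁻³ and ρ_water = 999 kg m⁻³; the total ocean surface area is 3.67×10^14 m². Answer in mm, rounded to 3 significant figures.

≈ 0.681 mm

Lunane: 2.73×10^11 m³ × (915/999) = 2.500×10^11 m³ of water.
Spread over 3.67×10^14 m² of ocean, Δh = 2.500×10^11 / 3.67×10^14 = 6.81×10^-4 m = 0.681 mm.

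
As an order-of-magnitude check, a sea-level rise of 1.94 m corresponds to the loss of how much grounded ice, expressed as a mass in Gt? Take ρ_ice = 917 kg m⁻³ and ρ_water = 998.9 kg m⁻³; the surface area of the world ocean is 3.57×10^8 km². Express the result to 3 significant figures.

Required water volume = Δh × A = 1.94 m × 3.57×10^14 m² = 6.926×10^14 m³.
ρ_w = 998.9 kg m⁻³, so the mass of water = 6.926×10^14 m³ × 998.9 kg m⁻³ = 6.918×10^17 kg = 6.92×10^5 Gt (and the same mass of ice, by conservation).

≈ 6.92×10^5 Gt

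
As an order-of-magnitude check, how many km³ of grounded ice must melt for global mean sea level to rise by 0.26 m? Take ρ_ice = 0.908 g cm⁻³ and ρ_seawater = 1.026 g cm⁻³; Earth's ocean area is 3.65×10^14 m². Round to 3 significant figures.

Required water volume = Δh × A = 0.26 m × 3.65×10^14 m² = 9.490×10^13 m³ = 9.490×10^4 km³.
Ice volume = water volume × ρ_w/ρ_ice = 9.490×10^4 × 1026/908 = 1.07×10^5 km³.

≈ 1.07×10^5 km³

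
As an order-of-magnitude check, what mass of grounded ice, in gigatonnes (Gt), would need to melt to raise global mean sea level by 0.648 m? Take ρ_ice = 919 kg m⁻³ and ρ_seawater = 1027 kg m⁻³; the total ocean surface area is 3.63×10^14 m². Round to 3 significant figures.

Required water volume = Δh × A = 0.648 m × 3.63×10^14 m² = 2.352×10^14 m³.
ρ_w = 1027 kg m⁻³, so the mass of water = 2.352×10^14 m³ × 1027 kg m⁻³ = 2.416×10^17 kg = 2.42×10^5 Gt (and the same mass of ice, by conservation).

≈ 2.42×10^5 Gt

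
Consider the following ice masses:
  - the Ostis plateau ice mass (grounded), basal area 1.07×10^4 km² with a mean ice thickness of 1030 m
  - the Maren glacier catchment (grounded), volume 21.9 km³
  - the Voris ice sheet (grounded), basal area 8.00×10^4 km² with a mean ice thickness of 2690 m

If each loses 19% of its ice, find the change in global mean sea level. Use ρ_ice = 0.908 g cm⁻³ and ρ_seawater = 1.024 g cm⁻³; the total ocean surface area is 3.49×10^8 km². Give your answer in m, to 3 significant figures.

≈ 0.109 m

Ostis: ice volume = 1.07×10^4 km² × 1030 m = 1.102×10^4 km³; 0.19 × 1.102×10^4 × (908/1024) = 1857 km³ of water.
Maren: 0.19 × 21.9 km³ × (908/1024) = 3.690 km³ of water.
Voris: ice volume = 8.00×10^4 km² × 2690 m = 2.152×10^5 km³; 0.19 × 2.152×10^5 × (908/1024) = 3.626×10^4 km³ of water.
Total added water ≈ 3.812×10^13 m³ over 3.49×10^14 m² → Δh = 0.109 m.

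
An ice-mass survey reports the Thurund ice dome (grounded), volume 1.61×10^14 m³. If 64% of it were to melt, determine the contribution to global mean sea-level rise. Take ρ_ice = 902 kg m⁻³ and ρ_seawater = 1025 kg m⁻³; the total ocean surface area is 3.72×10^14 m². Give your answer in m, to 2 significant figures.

Thurund: 0.64 × 1.61×10^14 m³ × (902/1025) = 9.068×10^13 m³ of water.
Spread over 3.72×10^14 m² of ocean, Δh = 9.068×10^13 / 3.72×10^14 = 0.244 m.

≈ 0.24 m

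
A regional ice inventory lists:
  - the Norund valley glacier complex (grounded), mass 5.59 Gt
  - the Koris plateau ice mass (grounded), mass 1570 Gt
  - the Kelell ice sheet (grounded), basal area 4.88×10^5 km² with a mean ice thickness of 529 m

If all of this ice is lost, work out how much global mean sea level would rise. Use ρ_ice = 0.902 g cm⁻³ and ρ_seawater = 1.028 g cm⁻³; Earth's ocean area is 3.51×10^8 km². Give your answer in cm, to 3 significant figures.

Norund: 5.59 Gt = 5.590×10^12 kg; dividing by ρ_w = 1.028 g cm⁻³ = 1028 kg m⁻³ gives 5.438×10^9 m³ of water.
Koris: 1570 Gt = 1.570×10^15 kg; dividing by ρ_w = 1028 kg m⁻³ gives 1.527×10^12 m³ of water.
Kelell: ice volume = 4.88×10^5 km² × 529 m = 2.582×10^5 km³; 2.582×10^5 × (902/1028) = 2.265×10^5 km³ of water.
Total added water ≈ 2.280×10^14 m³ over 3.51×10^14 m² → Δh = 0.650 m = 65.0 cm.

≈ 65.0 cm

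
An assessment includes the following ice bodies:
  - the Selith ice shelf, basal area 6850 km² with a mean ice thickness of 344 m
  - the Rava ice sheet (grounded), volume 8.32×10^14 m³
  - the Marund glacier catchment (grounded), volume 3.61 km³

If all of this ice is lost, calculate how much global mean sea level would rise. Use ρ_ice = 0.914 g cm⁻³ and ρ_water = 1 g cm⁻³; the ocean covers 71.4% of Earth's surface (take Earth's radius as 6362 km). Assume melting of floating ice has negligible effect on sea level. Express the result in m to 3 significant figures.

The Selith ice shelf is floating and already displaces its own weight of water, so its melt adds essentially nothing to sea level.
Rava: 8.32×10^14 m³ × (914/1000) = 7.604×10^14 m³ of water.
Marund: 3.61 km³ × (914/1000) = 3.300 km³ of water.
Total added water ≈ 7.605×10^14 m³ over 3.63×10^14 m² → Δh = 2.09 m.

≈ 2.09 m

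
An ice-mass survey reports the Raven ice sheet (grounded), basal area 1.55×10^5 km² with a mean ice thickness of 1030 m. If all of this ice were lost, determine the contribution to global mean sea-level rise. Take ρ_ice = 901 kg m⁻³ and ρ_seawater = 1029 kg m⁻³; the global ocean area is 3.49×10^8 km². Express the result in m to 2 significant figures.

≈ 0.40 m

Raven: ice volume = 1.55×10^5 km² × 1030 m = 1.596×10^5 km³; 1.596×10^5 × (901/1029) = 1.398×10^5 km³ of water.
Spread over 3.49×10^14 m² of ocean, Δh = 1.398×10^14 / 3.49×10^14 = 0.401 m.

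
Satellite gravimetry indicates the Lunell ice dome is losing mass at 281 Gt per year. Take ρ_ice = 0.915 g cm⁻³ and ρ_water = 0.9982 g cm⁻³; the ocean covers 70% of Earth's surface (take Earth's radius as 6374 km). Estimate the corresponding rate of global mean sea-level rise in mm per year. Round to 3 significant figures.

ρ_w = 0.9982 g cm⁻³ = 998.2 kg m⁻³. Annual water volume added = 281 Gt / ρ_w = 2.810×10^14 kg / 998.2 kg m⁻³ = 2.815×10^11 m³.
Δh per year = 2.815×10^11 / 3.57×10^14 = 7.88×10^-4 m = 0.788 mm.

≈ 0.788 mm/yr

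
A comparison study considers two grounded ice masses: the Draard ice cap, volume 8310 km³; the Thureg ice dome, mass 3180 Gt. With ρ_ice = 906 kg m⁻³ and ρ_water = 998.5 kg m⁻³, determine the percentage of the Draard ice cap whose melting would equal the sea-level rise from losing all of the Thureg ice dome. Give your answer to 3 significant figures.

≈ 42.2 %

Equal sea-level rise means equal mass of meltwater, i.e. equal mass of ice lost.
Ice mass of Thureg: 3.180×10^15 kg; ice mass of Draard: 7.529×10^15 kg.
Fraction required = 3.180×10^15 / 7.529×10^15 = 0.422 → 42.2 %.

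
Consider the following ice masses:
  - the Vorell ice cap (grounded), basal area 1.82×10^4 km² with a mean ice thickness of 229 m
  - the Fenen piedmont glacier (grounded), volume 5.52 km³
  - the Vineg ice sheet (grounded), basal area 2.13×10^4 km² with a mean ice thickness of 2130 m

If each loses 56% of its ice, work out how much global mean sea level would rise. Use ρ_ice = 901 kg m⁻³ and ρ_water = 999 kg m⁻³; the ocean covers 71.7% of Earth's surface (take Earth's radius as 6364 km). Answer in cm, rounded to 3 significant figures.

≈ 6.86 cm

Vorell: ice volume = 1.82×10^4 km² × 229 m = 4168 km³; 0.56 × 4168 × (901/999) = 2105 km³ of water.
Fenen: 0.56 × 5.52 km³ × (901/999) = 2.788 km³ of water.
Vineg: ice volume = 2.13×10^4 km² × 2130 m = 4.537×10^4 km³; 0.56 × 4.537×10^4 × (901/999) = 2.291×10^4 km³ of water.
Total added water ≈ 2.502×10^13 m³ over 3.65×10^14 m² → Δh = 0.0686 m = 6.86 cm.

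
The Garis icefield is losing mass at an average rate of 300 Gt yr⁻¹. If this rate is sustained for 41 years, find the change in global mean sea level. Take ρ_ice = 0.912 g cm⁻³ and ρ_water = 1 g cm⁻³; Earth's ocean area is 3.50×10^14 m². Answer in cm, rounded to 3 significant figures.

≈ 3.51 cm

Total mass lost = 300 Gt/yr × 41 yr = 1.230×10^4 Gt = 1.230×10^16 kg.
ρ_w = 1 g cm⁻³ = 1000 kg m⁻³, so water volume = 1.230×10^16 / 1000 = 1.230×10^13 m³.
Δh = 1.230×10^13 / 3.50×10^14 = 0.0351 m = 3.51 cm.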